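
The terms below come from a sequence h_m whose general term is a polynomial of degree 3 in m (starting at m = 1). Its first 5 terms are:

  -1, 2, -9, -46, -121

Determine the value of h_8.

-694

1st diffs: 3, -11, -37, -75.
2nd diffs: -14, -26, -38.
3rd diffs: -12, -12 (constant).
Newton forward-difference form: h_m = -1 + 3·C(m-1,1) + (-14)·C(m-1,2) + (-12)·C(m-1,3).
At m = 8: m-1 = 7, so h_8 = -1 + 21 - 294 - 420 = -694.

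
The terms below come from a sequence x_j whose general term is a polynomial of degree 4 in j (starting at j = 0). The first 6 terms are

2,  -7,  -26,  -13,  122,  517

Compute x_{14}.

1st diffs: -9, -19, 13, 135, 395.
2nd diffs: -10, 32, 122, 260.
3rd diffs: 42, 90, 138.
4th diffs: 48, 48 (constant).
Newton forward-difference form: x_j = 2 + (-9)·C(j,1) + (-10)·C(j,2) + 42·C(j,3) + 48·C(j,4).
At j = 14: j = 14, so x_{14} = 2 - 126 - 910 + 15288 + 48048 = 62302.

62302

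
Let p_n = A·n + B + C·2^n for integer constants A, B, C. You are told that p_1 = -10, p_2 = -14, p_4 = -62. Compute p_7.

The three given values yield: A + B + 2C = -10; 2A + B + 4C = -14; 4A + B + 16C = -62.
Subtracting the first from the second: A + 2C = -4.
Subtracting the second from the third: 2A + 12C = -48.
Solving: C = -5, A = 6, then B = -6.
So p_n = 6·n + (-6) + (-5)·2^n; at n=7 this is -604.

-604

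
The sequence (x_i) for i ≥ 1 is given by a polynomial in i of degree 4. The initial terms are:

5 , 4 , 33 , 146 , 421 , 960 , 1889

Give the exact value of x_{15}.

46401

1st diffs: -1, 29, 113, 275, 539, 929.
2nd diffs: 30, 84, 162, 264, 390.
3rd diffs: 54, 78, 102, 126.
4th diffs: 24, 24, 24 (constant).
Newton forward-difference form: x_i = 5 + (-1)·C(i-1,1) + 30·C(i-1,2) + 54·C(i-1,3) + 24·C(i-1,4).
At i = 15: i-1 = 14, so x_{15} = 5 - 14 + 2730 + 19656 + 24024 = 46401.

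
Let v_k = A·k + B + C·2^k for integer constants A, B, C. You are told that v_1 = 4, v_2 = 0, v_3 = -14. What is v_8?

The three given values yield: A + B + 2C = 4; 2A + B + 4C = 0; 3A + B + 8C = -14.
Subtracting the first from the second: A + 2C = -4.
Subtracting the second from the third: A + 4C = -14.
Solving: C = -5, A = 6, then B = 8.
Therefore v_8 = 48 + 8 + (-5)·256 = -1224.

-1224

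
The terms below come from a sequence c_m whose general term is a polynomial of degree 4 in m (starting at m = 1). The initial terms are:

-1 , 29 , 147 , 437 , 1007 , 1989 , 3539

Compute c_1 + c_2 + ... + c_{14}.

166880

1st diffs: 30, 118, 290, 570, 982, 1550.
2nd diffs: 88, 172, 280, 412, 568.
3rd diffs: 84, 108, 132, 156.
4th diffs: 24, 24, 24 (constant).
Newton forward-difference form: c_m = -1 + 30·C(m-1,1) + 88·C(m-1,2) + 84·C(m-1,3) + 24·C(m-1,4).
Continuing: …, 5837, 9087, 13517, 19379, …, c_{14} = 48437.
Summing m = 1..14 (14 terms) gives 166880.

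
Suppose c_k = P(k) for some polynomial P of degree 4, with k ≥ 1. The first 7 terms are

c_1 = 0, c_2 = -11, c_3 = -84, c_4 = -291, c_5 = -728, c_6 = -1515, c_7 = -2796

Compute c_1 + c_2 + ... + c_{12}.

1st diffs: -11, -73, -207, -437, -787, -1281.
2nd diffs: -62, -134, -230, -350, -494.
3rd diffs: -72, -96, -120, -144.
4th diffs: -24, -24, -24 (constant).
Newton forward-difference form: c_k = (-11)·C(k-1,1) + (-62)·C(k-1,2) + (-72)·C(k-1,3) + (-24)·C(k-1,4).
Continuing: …, -4739, -7536, -11403, -16580, …, c_{12} = -23331.
Summing k = 1..12 (12 terms) gives -69014.

-69014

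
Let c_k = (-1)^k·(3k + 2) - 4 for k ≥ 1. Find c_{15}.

-51

(-1)^15 = -1; 3k + 2 at k=15 is 47; so c_{15} = -51.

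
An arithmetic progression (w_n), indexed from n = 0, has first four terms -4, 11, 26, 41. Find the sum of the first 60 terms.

Common difference d = 15.
w_n = -4 + (n - 0)·15.
w_{59} = 881; S = 60·(-4 + 881)/2 = 26310.

26310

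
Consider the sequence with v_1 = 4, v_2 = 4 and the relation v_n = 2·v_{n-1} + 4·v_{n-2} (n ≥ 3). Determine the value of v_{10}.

77824

Iterate the recurrence:
v_3 = 24  v_4 = 64  v_5 = 224  v_6 = 704  v_7 = 2304  v_8 = 7424  v_9 = 24064  v_{10} = 77824.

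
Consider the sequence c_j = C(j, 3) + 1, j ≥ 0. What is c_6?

21

C(6, 3) = 20, so c_6 = 21.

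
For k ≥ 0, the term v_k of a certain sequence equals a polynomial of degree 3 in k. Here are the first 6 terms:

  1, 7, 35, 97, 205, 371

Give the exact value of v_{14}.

1st diffs: 6, 28, 62, 108, 166.
2nd diffs: 22, 34, 46, 58.
3rd diffs: 12, 12, 12 (constant).
Newton forward-difference form: v_k = 1 + 6·C(k,1) + 22·C(k,2) + 12·C(k,3).
At k = 14: k = 14, so v_{14} = 1 + 84 + 2002 + 4368 = 6455.

6455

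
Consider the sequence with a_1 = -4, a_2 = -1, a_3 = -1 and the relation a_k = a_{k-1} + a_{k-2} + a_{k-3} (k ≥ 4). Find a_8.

-52

Iterate the recurrence:
a_4 = -6; a_5 = -8; a_6 = -15; a_7 = -29; a_8 = -52.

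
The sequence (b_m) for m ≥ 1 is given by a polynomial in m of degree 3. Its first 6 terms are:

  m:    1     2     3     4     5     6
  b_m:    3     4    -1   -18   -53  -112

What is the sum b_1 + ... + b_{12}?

1st diffs: 1, -5, -17, -35, -59.
2nd diffs: -6, -12, -18, -24.
3rd diffs: -6, -6, -6 (constant).
Newton forward-difference form: b_m = 3 + 1·C(m-1,1) + (-6)·C(m-1,2) + (-6)·C(m-1,3).
Continuing: …, -201, -326, -493, -708, …, b_{12} = -1306.
Summing m = 1..12 (12 terms) gives -4188.

-4188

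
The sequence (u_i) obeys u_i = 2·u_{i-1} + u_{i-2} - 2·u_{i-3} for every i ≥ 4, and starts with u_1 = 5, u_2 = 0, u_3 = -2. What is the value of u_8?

u_4 = -14, u_5 = -30, u_6 = -70, u_7 = -142, u_8 = -294.

-294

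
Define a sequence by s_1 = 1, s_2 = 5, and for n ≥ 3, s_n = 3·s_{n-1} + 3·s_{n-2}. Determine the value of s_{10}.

204525

s_3 = 18  s_4 = 69  s_5 = 261  s_6 = 990  s_7 = 3753  s_8 = 14229  s_9 = 53946  s_{10} = 204525.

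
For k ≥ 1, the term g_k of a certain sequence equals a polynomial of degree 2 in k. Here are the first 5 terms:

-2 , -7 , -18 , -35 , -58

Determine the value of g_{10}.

-263

1st diffs: -5, -11, -17, -23.
2nd diffs: -6, -6, -6 (constant).
Newton forward-difference form: g_k = -2 + (-5)·C(k-1,1) + (-6)·C(k-1,2).
At k = 10: k-1 = 9, so g_{10} = -2 - 45 - 216 = -263.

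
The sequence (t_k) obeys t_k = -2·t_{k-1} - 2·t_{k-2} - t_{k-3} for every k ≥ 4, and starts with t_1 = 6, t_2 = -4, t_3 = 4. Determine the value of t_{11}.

Compute successive terms:
t_4 = -6  t_5 = 8  t_6 = -8  t_7 = 6  t_8 = -4  t_9 = 4  t_{10} = -6  t_{11} = 8.

8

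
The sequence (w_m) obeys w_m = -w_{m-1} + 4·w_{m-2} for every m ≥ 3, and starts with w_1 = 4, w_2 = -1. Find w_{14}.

-358541

w_3 = 17;  w_4 = -21;  w_5 = 89;  …;  w_{11} = 21569;  w_{12} = -54453;  w_{13} = 140729;  w_{14} = -358541.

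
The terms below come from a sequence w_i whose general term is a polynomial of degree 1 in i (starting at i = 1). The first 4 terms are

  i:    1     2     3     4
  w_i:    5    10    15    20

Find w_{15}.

1st diffs: 5, 5, 5 (constant).
So w_i = 5i.
Evaluating at i = 15 gives w_{15} = 75.

75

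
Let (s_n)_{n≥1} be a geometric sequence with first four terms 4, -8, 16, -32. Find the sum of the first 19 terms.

699052

Common ratio r = -2.
s_n = 4·(-2)^(n-1).
S = 4·((-2)^19 - 1)/(-2 - 1) = 4·(-524288 - 1)/(-3) = 699052.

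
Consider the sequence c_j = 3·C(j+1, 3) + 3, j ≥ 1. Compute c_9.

C(10, 3) = 120, so c_9 = 363.

363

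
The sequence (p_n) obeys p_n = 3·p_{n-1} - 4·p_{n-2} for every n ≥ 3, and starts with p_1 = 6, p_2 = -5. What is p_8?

Applying the relation repeatedly:
p_3 = -39;  p_4 = -97;  p_5 = -135;  p_6 = -17;  p_7 = 489;  p_8 = 1535.

1535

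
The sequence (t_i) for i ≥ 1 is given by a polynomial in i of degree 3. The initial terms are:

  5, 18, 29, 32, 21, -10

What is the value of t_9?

1st diffs: 13, 11, 3, -11, -31.
2nd diffs: -2, -8, -14, -20.
3rd diffs: -6, -6, -6 (constant).
So t_i = -i^3 + 5i^2 + 5i - 4.
Evaluating at i = 9 gives t_9 = -283.

-283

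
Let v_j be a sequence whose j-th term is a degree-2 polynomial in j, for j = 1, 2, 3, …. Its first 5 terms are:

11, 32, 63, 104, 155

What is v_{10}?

560

1st diffs: 21, 31, 41, 51.
2nd diffs: 10, 10, 10 (constant).
So v_j = 5j^2 + 6j.
Evaluating at j = 10 gives v_{10} = 560.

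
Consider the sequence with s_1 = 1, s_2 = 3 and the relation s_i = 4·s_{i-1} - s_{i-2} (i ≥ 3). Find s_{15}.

80198051

Iterate the recurrence:
s_3 = 11  s_4 = 41  s_5 = 153  …  s_{12} = 1542841  s_{13} = 5757961  s_{14} = 21489003  s_{15} = 80198051.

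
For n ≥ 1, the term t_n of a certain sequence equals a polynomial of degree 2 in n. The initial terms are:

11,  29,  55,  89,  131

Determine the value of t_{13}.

1st diffs: 18, 26, 34, 42.
2nd diffs: 8, 8, 8 (constant).
Newton forward-difference form: t_n = 11 + 18·C(n-1,1) + 8·C(n-1,2).
At n = 13: n-1 = 12, so t_{13} = 11 + 216 + 528 = 755.

755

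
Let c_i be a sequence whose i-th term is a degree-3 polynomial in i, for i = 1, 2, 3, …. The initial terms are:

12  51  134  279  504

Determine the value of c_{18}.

18899

1st diffs: 39, 83, 145, 225.
2nd diffs: 44, 62, 80.
3rd diffs: 18, 18 (constant).
Newton forward-difference form: c_i = 12 + 39·C(i-1,1) + 44·C(i-1,2) + 18·C(i-1,3).
At i = 18: i-1 = 17, so c_{18} = 12 + 663 + 5984 + 12240 = 18899.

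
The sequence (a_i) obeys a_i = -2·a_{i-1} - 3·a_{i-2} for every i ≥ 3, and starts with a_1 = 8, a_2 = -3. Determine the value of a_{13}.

4932

Compute successive terms:
a_3 = -18; a_4 = 45; a_5 = -36; …; a_{10} = 1125; a_{11} = -1818; a_{12} = 261; a_{13} = 4932.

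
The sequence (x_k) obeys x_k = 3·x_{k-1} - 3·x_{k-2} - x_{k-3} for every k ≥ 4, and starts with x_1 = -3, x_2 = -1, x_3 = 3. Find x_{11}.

Step forward from the initial values:
x_4 = 15  x_5 = 37  x_6 = 63  x_7 = 63  x_8 = -37  x_9 = -363  x_{10} = -1041  x_{11} = -1997.

-1997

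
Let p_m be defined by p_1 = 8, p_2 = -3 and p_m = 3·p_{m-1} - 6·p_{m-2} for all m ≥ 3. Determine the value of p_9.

Applying the relation repeatedly:
p_3 = -57; p_4 = -153; p_5 = -117; p_6 = 567; p_7 = 2403; p_8 = 3807; p_9 = -2997.

-2997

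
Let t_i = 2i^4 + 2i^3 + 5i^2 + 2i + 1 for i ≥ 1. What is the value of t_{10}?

t_{10} = 2·10^4 + 2·10^3 + 5·10^2 + 2·10 + 1 = 22521.

22521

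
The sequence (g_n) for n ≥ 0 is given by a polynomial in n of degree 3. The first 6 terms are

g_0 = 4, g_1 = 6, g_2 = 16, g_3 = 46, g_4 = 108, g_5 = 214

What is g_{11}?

1st diffs: 2, 10, 30, 62, 106.
2nd diffs: 8, 20, 32, 44.
3rd diffs: 12, 12, 12 (constant).
Newton forward-difference form: g_n = 4 + 2·C(n,1) + 8·C(n,2) + 12·C(n,3).
At n = 11: n = 11, so g_{11} = 4 + 22 + 440 + 1980 = 2446.

2446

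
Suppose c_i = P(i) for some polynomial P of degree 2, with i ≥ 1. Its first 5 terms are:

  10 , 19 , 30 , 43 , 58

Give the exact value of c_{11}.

1st diffs: 9, 11, 13, 15.
2nd diffs: 2, 2, 2 (constant).
So c_i = i^2 + 6i + 3.
Evaluating at i = 11 gives c_{11} = 190.

190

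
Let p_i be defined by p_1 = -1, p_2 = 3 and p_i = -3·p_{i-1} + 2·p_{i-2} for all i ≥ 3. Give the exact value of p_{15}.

-45642179

Step forward from the initial values:
p_3 = -11;  p_4 = 39;  p_5 = -139;  …;  p_{12} = 1010295;  p_{13} = -3598219;  p_{14} = 12815247;  p_{15} = -45642179.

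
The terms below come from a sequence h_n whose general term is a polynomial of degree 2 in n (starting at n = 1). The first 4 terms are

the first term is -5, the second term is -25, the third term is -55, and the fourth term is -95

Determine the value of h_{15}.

1st diffs: -20, -30, -40.
2nd diffs: -10, -10 (constant).
Newton forward-difference form: h_n = -5 + (-20)·C(n-1,1) + (-10)·C(n-1,2).
At n = 15: n-1 = 14, so h_{15} = -5 - 280 - 910 = -1195.

-1195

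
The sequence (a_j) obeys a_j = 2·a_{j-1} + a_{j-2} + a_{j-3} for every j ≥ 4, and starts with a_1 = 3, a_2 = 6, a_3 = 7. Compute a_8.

963

Applying the relation repeatedly:
a_4 = 23;  a_5 = 59;  a_6 = 148;  a_7 = 378;  a_8 = 963.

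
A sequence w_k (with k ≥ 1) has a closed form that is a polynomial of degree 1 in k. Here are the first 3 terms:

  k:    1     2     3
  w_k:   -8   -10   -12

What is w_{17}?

-40

1st diffs: -2, -2 (constant).
So w_k = -2k - 6.
Evaluating at k = 17 gives w_{17} = -40.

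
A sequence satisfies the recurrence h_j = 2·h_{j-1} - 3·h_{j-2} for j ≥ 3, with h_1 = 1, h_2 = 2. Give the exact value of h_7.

Step forward from the initial values:
h_3 = 1, h_4 = -4, h_5 = -11, h_6 = -10, h_7 = 13.

13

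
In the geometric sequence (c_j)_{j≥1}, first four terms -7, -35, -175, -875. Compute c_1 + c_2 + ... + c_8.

Common ratio r = 5.
c_j = (-7)·5^(j-1).
S = (-7)·(5^8 - 1)/(5 - 1) = (-7)·(390625 - 1)/(4) = -683592.

-683592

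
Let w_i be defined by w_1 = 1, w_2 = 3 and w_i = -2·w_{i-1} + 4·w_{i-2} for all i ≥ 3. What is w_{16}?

Compute successive terms:
w_3 = -2  w_4 = 16  w_5 = -40  …  w_{13} = -520192  w_{14} = 1683456  w_{15} = -5447680  w_{16} = 17629184.

17629184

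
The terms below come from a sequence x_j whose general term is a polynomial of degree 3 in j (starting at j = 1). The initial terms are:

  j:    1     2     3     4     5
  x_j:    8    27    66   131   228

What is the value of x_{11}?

1818

1st diffs: 19, 39, 65, 97.
2nd diffs: 20, 26, 32.
3rd diffs: 6, 6 (constant).
Newton forward-difference form: x_j = 8 + 19·C(j-1,1) + 20·C(j-1,2) + 6·C(j-1,3).
At j = 11: j-1 = 10, so x_{11} = 8 + 190 + 900 + 720 = 1818.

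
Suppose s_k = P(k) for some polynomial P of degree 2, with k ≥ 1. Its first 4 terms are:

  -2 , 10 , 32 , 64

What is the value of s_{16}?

1st diffs: 12, 22, 32.
2nd diffs: 10, 10 (constant).
So s_k = 5k^2 - 3k - 4.
Evaluating at k = 16 gives s_{16} = 1228.

1228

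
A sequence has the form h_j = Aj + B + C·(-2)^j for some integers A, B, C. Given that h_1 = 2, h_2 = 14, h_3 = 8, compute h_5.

-4

Plug in j = 1, 2, 3: A + B - 2C = 2; 2A + B + 4C = 14; 3A + B - 8C = 8.
Subtracting the first from the second: A + 6C = 12.
Subtracting the second from the third: A - 12C = -6.
Solving: C = 1, A = 6, then B = -2.
Hence h_5 = 6·5 + (-2) + 1·(-32) = -4.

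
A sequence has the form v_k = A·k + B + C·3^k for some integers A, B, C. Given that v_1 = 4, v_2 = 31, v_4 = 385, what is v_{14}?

Plug in k = 1, 2, 4: A + B + 3C = 4; 2A + B + 9C = 31; 4A + B + 81C = 385.
Subtracting the first from the second: A + 6C = 27.
Subtracting the second from the third: 2A + 72C = 354.
Solving: C = 5, A = -3, then B = -8.
Hence v_{14} = -3·14 + (-8) + 5·4782969 = 23914795.

23914795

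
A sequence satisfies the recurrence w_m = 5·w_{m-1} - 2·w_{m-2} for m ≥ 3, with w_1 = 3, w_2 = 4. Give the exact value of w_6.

1286

Step forward from the initial values:
w_3 = 14; w_4 = 62; w_5 = 282; w_6 = 1286.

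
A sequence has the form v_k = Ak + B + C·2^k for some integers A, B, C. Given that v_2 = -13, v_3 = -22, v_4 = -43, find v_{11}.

Write the equations: 2A + B + 4C = -13; 3A + B + 8C = -22; 4A + B + 16C = -43.
Subtracting the first from the second: A + 4C = -9.
Subtracting the second from the third: A + 8C = -21.
Solving: C = -3, A = 3, then B = -7.
Hence v_{11} = 3·11 + (-7) + (-3)·2048 = -6118.

-6118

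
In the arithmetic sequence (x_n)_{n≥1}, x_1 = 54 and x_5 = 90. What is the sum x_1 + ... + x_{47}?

12267

Common difference d = (90 - 54) / (5 - 1) = 9.
x_n = 54 + (n - 1)·9.
x_{47} = 468; S = 47·(54 + 468)/2 = 12267.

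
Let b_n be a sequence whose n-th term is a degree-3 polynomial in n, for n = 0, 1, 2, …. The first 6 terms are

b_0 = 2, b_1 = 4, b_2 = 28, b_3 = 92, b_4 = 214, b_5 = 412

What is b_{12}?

5438

1st diffs: 2, 24, 64, 122, 198.
2nd diffs: 22, 40, 58, 76.
3rd diffs: 18, 18, 18 (constant).
So b_n = 3n^3 + 2n^2 - 3n + 2.
Evaluating at n = 12 gives b_{12} = 5438.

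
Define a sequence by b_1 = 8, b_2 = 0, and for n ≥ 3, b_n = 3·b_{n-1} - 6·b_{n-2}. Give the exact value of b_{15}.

1854576

Step forward from the initial values:
b_3 = -48  b_4 = -144  b_5 = -144  …  b_{12} = -58320  b_{13} = 268272  b_{14} = 1154736  b_{15} = 1854576.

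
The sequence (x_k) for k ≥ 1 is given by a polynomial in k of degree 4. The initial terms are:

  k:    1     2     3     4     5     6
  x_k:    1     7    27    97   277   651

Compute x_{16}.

1st diffs: 6, 20, 70, 180, 374.
2nd diffs: 14, 50, 110, 194.
3rd diffs: 36, 60, 84.
4th diffs: 24, 24 (constant).
So x_k = k^4 - 4k^3 + 6k^2 + k - 3.
Evaluating at k = 16 gives x_{16} = 50701.

50701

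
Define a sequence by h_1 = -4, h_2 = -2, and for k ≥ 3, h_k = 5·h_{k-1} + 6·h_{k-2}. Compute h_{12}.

Compute successive terms:
h_3 = -34; h_4 = -182; h_5 = -1114; h_6 = -6662; h_7 = -39994; h_8 = -239942; h_9 = -1439674; h_{10} = -8638022; h_{11} = -51828154; h_{12} = -310968902.
(Characteristic roots are 6 and -1.)

-310968902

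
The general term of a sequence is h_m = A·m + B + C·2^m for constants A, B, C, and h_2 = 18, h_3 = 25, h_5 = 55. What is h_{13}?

Plug in m = 2, 3, 5: 2A + B + 4C = 18; 3A + B + 8C = 25; 5A + B + 32C = 55.
Subtracting the first from the second: A + 4C = 7.
Subtracting the second from the third: 2A + 24C = 30.
Solving: C = 1, A = 3, then B = 8.
So h_m = 3·m + 8 + 1·2^m; at m=13 this is 8239.

8239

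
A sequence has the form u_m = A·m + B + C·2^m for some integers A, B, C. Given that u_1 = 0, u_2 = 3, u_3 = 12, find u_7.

Write the equations: A + B + 2C = 0; 2A + B + 4C = 3; 3A + B + 8C = 12.
Subtracting the first from the second: A + 2C = 3.
Subtracting the second from the third: A + 4C = 9.
Solving: C = 3, A = -3, then B = -3.
Hence u_7 = -3·7 + (-3) + 3·128 = 360.

360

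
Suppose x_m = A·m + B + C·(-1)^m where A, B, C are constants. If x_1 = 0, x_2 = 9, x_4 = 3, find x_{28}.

-69

Write the equations: A + B - C = 0; 2A + B + C = 9; 4A + B + C = 3.
Subtracting the first from the second: A + 2C = 9.
Subtracting the second from the third: 2A = -6.
Solving: C = 6, A = -3, then B = 9.
Therefore x_{28} = -84 + 9 + 6·1 = -69.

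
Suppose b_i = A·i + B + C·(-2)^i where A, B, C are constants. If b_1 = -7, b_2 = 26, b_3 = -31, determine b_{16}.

The three given values yield: A + B - 2C = -7; 2A + B + 4C = 26; 3A + B - 8C = -31.
Subtracting the first from the second: A + 6C = 33.
Subtracting the second from the third: A - 12C = -57.
Solving: C = 5, A = 3, then B = 0.
Hence b_{16} = 3·16 + 0 + 5·65536 = 327728.

327728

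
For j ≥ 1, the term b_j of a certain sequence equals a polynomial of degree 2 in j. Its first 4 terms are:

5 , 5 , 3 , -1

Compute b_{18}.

1st diffs: 0, -2, -4.
2nd diffs: -2, -2 (constant).
Newton forward-difference form: b_j = 5 + (-2)·C(j-1,2).
At j = 18: j-1 = 17, so b_{18} = 5 - 272 = -267.

-267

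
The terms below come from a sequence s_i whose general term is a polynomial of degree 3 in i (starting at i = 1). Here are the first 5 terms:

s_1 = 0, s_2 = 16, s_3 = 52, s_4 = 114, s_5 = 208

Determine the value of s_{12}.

1st diffs: 16, 36, 62, 94.
2nd diffs: 20, 26, 32.
3rd diffs: 6, 6 (constant).
Newton forward-difference form: s_i = 16·C(i-1,1) + 20·C(i-1,2) + 6·C(i-1,3).
At i = 12: i-1 = 11, so s_{12} = 176 + 1100 + 990 = 2266.

2266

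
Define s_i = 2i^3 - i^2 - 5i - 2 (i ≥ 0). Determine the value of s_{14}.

s_{14} = 2·14^3 - 1·14^2 - 5·14 - 2 = 5220.

5220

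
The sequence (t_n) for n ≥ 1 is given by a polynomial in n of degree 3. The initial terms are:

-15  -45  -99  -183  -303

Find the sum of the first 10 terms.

-5640

1st diffs: -30, -54, -84, -120.
2nd diffs: -24, -30, -36.
3rd diffs: -6, -6 (constant).
Newton forward-difference form: t_n = -15 + (-30)·C(n-1,1) + (-24)·C(n-1,2) + (-6)·C(n-1,3).
Continuing: …, -465, -675, -939, -1263, …, t_{10} = -1653.
Summing n = 1..10 (10 terms) gives -5640.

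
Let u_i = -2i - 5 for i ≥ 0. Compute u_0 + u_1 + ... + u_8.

-117

Over i = 0..8: Σi = 36.
Total = (-2)·36 + (-5)·9 = -117.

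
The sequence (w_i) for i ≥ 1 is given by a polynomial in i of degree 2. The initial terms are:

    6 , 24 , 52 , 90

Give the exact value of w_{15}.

1168

1st diffs: 18, 28, 38.
2nd diffs: 10, 10 (constant).
Newton forward-difference form: w_i = 6 + 18·C(i-1,1) + 10·C(i-1,2).
At i = 15: i-1 = 14, so w_{15} = 6 + 252 + 910 = 1168.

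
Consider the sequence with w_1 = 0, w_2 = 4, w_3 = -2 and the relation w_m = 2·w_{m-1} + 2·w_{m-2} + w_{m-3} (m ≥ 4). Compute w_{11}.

Applying the relation repeatedly:
w_4 = 4; w_5 = 8; w_6 = 22; w_7 = 64; w_8 = 180; w_9 = 510; w_{10} = 1444; w_{11} = 4088.

4088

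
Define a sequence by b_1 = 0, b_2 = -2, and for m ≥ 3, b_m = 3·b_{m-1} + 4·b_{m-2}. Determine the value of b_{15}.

-107374182

Compute successive terms:
b_3 = -6; b_4 = -26; b_5 = -102; …; b_{12} = -1677722; b_{13} = -6710886; b_{14} = -26843546; b_{15} = -107374182.
(Characteristic roots are 4 and -1.)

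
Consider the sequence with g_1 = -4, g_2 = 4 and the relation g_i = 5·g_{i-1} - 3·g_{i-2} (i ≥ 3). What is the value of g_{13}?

75824924

Compute successive terms:
g_3 = 32, g_4 = 148, g_5 = 644, …, g_{10} = 951844, g_{11} = 4095572, g_{12} = 17622328, g_{13} = 75824924.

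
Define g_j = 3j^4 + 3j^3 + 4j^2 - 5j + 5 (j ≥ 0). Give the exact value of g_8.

14045

g_8 = 3·8^4 + 3·8^3 + 4·8^2 - 5·8 + 5 = 14045.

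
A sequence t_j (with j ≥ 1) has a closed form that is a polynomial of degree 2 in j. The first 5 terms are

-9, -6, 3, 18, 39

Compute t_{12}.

1st diffs: 3, 9, 15, 21.
2nd diffs: 6, 6, 6 (constant).
Newton forward-difference form: t_j = -9 + 3·C(j-1,1) + 6·C(j-1,2).
At j = 12: j-1 = 11, so t_{12} = -9 + 33 + 330 = 354.

354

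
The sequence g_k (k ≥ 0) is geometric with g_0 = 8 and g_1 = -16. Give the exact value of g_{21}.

-16777216

Common ratio r = -2.
g_k = 8·(-2)^(k-0).
g_{21} = 8·(-2)^21 = -16777216.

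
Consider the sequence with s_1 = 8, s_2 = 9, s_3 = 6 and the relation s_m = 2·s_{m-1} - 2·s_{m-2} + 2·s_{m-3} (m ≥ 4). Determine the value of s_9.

128

Compute successive terms:
s_4 = 10, s_5 = 26, s_6 = 44, s_7 = 56, s_8 = 76, s_9 = 128.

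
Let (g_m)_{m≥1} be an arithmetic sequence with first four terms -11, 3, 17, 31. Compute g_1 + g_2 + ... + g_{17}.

Common difference d = 14.
g_m = -11 + (m - 1)·14.
g_{17} = 213; S = 17·(-11 + 213)/2 = 1717.

1717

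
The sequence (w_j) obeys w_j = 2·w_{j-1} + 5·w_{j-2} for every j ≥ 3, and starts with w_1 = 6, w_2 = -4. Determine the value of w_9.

19318

Compute successive terms:
w_3 = 22;  w_4 = 24;  w_5 = 158;  w_6 = 436;  w_7 = 1662;  w_8 = 5504;  w_9 = 19318.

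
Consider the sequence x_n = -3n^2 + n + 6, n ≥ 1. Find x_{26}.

-1996

x_{26} = -3·26^2 + 1·26 + 6 = -1996.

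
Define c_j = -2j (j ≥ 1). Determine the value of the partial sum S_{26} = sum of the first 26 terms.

Over j = 1..26: Σj = 351.
Total = (-2)·351 = -702.

-702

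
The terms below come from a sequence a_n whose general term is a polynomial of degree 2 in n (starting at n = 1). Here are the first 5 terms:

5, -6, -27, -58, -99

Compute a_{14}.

-918

1st diffs: -11, -21, -31, -41.
2nd diffs: -10, -10, -10 (constant).
Newton forward-difference form: a_n = 5 + (-11)·C(n-1,1) + (-10)·C(n-1,2).
At n = 14: n-1 = 13, so a_{14} = 5 - 143 - 780 = -918.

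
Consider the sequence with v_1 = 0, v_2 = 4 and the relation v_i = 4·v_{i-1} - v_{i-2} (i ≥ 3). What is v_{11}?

605264

Step forward from the initial values:
v_3 = 16; v_4 = 60; v_5 = 224; v_6 = 836; v_7 = 3120; v_8 = 11644; v_9 = 43456; v_{10} = 162180; v_{11} = 605264.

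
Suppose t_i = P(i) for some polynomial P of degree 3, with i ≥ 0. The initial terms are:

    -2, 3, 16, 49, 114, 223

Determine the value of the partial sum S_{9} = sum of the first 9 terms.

1st diffs: 5, 13, 33, 65, 109.
2nd diffs: 8, 20, 32, 44.
3rd diffs: 12, 12, 12 (constant).
Newton forward-difference form: t_i = -2 + 5·C(i,1) + 8·C(i,2) + 12·C(i,3).
Continuing: 388, 621, 934.
Summing i = 0..8 (9 terms) gives 2346.

2346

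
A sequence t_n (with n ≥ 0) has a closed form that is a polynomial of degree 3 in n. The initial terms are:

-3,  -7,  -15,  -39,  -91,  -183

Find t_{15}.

-5943

1st diffs: -4, -8, -24, -52, -92.
2nd diffs: -4, -16, -28, -40.
3rd diffs: -12, -12, -12 (constant).
Newton forward-difference form: t_n = -3 + (-4)·C(n,1) + (-4)·C(n,2) + (-12)·C(n,3).
At n = 15: n = 15, so t_{15} = -3 - 60 - 420 - 5460 = -5943.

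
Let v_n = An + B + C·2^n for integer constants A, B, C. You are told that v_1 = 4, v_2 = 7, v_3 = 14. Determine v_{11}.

The three given values yield: A + B + 2C = 4; 2A + B + 4C = 7; 3A + B + 8C = 14.
Subtracting the first from the second: A + 2C = 3.
Subtracting the second from the third: A + 4C = 7.
Solving: C = 2, A = -1, then B = 1.
So v_n = -1·n + 1 + 2·2^n; at n=11 this is 4086.

4086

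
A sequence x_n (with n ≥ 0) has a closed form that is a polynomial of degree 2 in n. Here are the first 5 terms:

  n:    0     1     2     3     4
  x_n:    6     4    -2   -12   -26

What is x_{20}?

1st diffs: -2, -6, -10, -14.
2nd diffs: -4, -4, -4 (constant).
Newton forward-difference form: x_n = 6 + (-2)·C(n,1) + (-4)·C(n,2).
At n = 20: n = 20, so x_{20} = 6 - 40 - 760 = -794.

-794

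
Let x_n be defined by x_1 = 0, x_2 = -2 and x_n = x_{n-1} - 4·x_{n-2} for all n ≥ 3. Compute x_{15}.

Compute successive terms:
x_3 = -2; x_4 = 6; x_5 = 14; …; x_{12} = -1978; x_{13} = 462; x_{14} = 8374; x_{15} = 6526.

6526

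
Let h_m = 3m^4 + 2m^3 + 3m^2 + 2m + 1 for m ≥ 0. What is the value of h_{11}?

46971

h_{11} = 3·11^4 + 2·11^3 + 3·11^2 + 2·11 + 1 = 46971.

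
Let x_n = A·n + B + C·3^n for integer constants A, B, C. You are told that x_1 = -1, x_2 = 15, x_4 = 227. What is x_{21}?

Plug in n = 1, 2, 4: A + B + 3C = -1; 2A + B + 9C = 15; 4A + B + 81C = 227.
Subtracting the first from the second: A + 6C = 16.
Subtracting the second from the third: 2A + 72C = 212.
Solving: C = 3, A = -2, then B = -8.
Hence x_{21} = -2·21 + (-8) + 3·10460353203 = 31381059559.

31381059559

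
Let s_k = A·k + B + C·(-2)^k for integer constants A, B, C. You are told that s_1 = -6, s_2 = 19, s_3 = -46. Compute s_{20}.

5242789

The three given values yield: A + B - 2C = -6; 2A + B + 4C = 19; 3A + B - 8C = -46.
Subtracting the first from the second: A + 6C = 25.
Subtracting the second from the third: A - 12C = -65.
Solving: C = 5, A = -5, then B = 9.
Hence s_{20} = -5·20 + 9 + 5·1048576 = 5242789.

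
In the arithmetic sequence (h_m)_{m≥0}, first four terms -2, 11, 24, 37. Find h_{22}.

284

Common difference d = 13.
h_m = -2 + (m - 0)·13.
h_{22} = -2 + 22·13 = 284.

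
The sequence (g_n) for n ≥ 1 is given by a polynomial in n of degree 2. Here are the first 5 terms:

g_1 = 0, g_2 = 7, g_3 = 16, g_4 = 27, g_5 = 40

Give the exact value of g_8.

1st diffs: 7, 9, 11, 13.
2nd diffs: 2, 2, 2 (constant).
Newton forward-difference form: g_n = 7·C(n-1,1) + 2·C(n-1,2).
At n = 8: n-1 = 7, so g_8 = 49 + 42 = 91.

91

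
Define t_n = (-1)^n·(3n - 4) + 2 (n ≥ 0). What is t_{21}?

(-1)^21 = -1; 3n - 4 at n=21 is 59; so t_{21} = -57.

-57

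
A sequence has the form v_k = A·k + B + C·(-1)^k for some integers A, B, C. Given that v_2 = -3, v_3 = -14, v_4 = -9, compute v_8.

-21

At k = 2, 3, 4: 2A + B + C = -3; 3A + B - C = -14; 4A + B + C = -9.
Subtracting the first from the second: A - 2C = -11.
Subtracting the second from the third: A + 2C = 5.
Solving: C = 4, A = -3, then B = -1.
Therefore v_8 = -24 + (-1) + 4·1 = -21.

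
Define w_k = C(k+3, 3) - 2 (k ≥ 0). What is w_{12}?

453

C(15, 3) = 455, so w_{12} = 453.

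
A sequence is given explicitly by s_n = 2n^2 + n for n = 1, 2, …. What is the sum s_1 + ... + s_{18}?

Over n = 1..18: Σn = 171, Σn² = 2109.
Total = (2)·2109 + (1)·171 = 4389.

4389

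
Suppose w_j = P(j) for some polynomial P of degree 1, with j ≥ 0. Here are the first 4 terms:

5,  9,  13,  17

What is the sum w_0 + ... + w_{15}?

560

1st diffs: 4, 4, 4 (constant).
So w_j = 4j + 5.
Continuing: …, 21, 25, 29, 33, …, w_{15} = 65.
Summing j = 0..15 (16 terms) gives 560.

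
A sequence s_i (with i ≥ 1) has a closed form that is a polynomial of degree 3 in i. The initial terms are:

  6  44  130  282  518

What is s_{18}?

19420

1st diffs: 38, 86, 152, 236.
2nd diffs: 48, 66, 84.
3rd diffs: 18, 18 (constant).
So s_i = 3i^3 + 6i^2 - i - 2.
Evaluating at i = 18 gives s_{18} = 19420.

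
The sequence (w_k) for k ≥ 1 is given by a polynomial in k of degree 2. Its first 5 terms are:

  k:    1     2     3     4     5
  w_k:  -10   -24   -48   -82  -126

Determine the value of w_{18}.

-1608

1st diffs: -14, -24, -34, -44.
2nd diffs: -10, -10, -10 (constant).
So w_k = -5k^2 + k - 6.
Evaluating at k = 18 gives w_{18} = -1608.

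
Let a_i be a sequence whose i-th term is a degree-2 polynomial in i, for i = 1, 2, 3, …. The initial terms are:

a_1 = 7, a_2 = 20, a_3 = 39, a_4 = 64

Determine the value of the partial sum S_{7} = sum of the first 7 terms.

1st diffs: 13, 19, 25.
2nd diffs: 6, 6 (constant).
Newton forward-difference form: a_i = 7 + 13·C(i-1,1) + 6·C(i-1,2).
Continuing: 95, 132, 175.
Summing i = 1..7 (7 terms) gives 532.

532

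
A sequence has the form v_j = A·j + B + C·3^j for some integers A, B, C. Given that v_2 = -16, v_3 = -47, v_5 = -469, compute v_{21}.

The three given values yield: 2A + B + 9C = -16; 3A + B + 27C = -47; 5A + B + 243C = -469.
Subtracting the first from the second: A + 18C = -31.
Subtracting the second from the third: 2A + 216C = -422.
Solving: C = -2, A = 5, then B = -8.
Therefore v_{21} = 105 + (-8) + (-2)·10460353203 = -20920706309.

-20920706309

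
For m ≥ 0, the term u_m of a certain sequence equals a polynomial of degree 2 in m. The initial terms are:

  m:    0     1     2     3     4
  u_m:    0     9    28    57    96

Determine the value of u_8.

1st diffs: 9, 19, 29, 39.
2nd diffs: 10, 10, 10 (constant).
So u_m = 5m^2 + 4m.
Evaluating at m = 8 gives u_8 = 352.

352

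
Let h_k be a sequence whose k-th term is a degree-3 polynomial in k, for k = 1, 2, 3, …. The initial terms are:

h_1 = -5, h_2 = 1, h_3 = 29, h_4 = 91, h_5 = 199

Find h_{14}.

5221

1st diffs: 6, 28, 62, 108.
2nd diffs: 22, 34, 46.
3rd diffs: 12, 12 (constant).
Newton forward-difference form: h_k = -5 + 6·C(k-1,1) + 22·C(k-1,2) + 12·C(k-1,3).
At k = 14: k-1 = 13, so h_{14} = -5 + 78 + 1716 + 3432 = 5221.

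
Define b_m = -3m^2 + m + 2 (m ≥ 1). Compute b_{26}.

b_{26} = -3·26^2 + 1·26 + 2 = -2000.

-2000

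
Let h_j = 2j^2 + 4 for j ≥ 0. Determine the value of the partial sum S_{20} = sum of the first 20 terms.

5020

Over j = 0..19: Σj = 190, Σj² = 2470.
Total = (2)·2470 + (4)·20 = 5020.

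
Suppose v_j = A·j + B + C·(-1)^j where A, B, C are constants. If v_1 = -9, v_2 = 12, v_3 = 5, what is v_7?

33

The three given values yield: A + B - C = -9; 2A + B + C = 12; 3A + B - C = 5.
Subtracting the first from the second: A + 2C = 21.
Subtracting the second from the third: A - 2C = -7.
Solving: C = 7, A = 7, then B = -9.
Therefore v_7 = 49 + (-9) + 7·(-1) = 33.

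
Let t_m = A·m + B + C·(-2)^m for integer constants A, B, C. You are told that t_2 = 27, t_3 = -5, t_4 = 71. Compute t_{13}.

-24517

Plug in m = 2, 3, 4: 2A + B + 4C = 27; 3A + B - 8C = -5; 4A + B + 16C = 71.
Subtracting the first from the second: A - 12C = -32.
Subtracting the second from the third: A + 24C = 76.
Solving: C = 3, A = 4, then B = 7.
Hence t_{13} = 4·13 + 7 + 3·(-8192) = -24517.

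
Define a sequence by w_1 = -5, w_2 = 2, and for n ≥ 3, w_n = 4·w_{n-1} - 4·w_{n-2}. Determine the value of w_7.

1984

Compute successive terms:
w_3 = 28;  w_4 = 104;  w_5 = 304;  w_6 = 800;  w_7 = 1984.
(Characteristic roots are 2 and 2.)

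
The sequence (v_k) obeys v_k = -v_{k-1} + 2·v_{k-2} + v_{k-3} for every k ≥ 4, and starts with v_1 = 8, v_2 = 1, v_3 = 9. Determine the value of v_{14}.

Step forward from the initial values:
v_4 = 1  v_5 = 18  v_6 = -7  …  v_{11} = 359  v_{12} = -552  v_{13} = 1113  v_{14} = -1858.

-1858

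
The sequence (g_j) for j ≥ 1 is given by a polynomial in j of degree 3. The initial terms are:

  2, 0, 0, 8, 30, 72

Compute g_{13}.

1430

1st diffs: -2, 0, 8, 22, 42.
2nd diffs: 2, 8, 14, 20.
3rd diffs: 6, 6, 6 (constant).
So g_j = j^3 - 5j^2 + 6j.
Evaluating at j = 13 gives g_{13} = 1430.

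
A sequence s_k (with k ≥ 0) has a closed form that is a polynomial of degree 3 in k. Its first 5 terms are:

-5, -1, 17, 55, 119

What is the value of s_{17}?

1st diffs: 4, 18, 38, 64.
2nd diffs: 14, 20, 26.
3rd diffs: 6, 6 (constant).
So s_k = k^3 + 4k^2 - k - 5.
Evaluating at k = 17 gives s_{17} = 6047.

6047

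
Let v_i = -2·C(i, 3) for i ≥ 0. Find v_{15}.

C(15, 3) = 455, so v_{15} = -910.

-910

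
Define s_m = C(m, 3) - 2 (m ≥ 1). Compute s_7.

33

C(7, 3) = 35, so s_7 = 33.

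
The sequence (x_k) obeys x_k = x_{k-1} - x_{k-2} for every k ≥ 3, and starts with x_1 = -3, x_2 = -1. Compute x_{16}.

Applying the relation repeatedly:
x_3 = 2; x_4 = 3; x_5 = 1; …; x_{13} = -3; x_{14} = -1; x_{15} = 2; x_{16} = 3.

3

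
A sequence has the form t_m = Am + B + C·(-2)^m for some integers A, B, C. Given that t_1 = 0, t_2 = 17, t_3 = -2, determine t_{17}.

At m = 1, 2, 3: A + B - 2C = 0; 2A + B + 4C = 17; 3A + B - 8C = -2.
Subtracting the first from the second: A + 6C = 17.
Subtracting the second from the third: A - 12C = -19.
Solving: C = 2, A = 5, then B = -1.
Therefore t_{17} = 85 + (-1) + 2·(-131072) = -262060.

-262060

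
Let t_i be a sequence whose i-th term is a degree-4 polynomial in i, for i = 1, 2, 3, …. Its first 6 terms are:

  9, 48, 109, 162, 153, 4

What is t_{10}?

1st diffs: 39, 61, 53, -9, -149.
2nd diffs: 22, -8, -62, -140.
3rd diffs: -30, -54, -78.
4th diffs: -24, -24 (constant).
Newton forward-difference form: t_i = 9 + 39·C(i-1,1) + 22·C(i-1,2) + (-30)·C(i-1,3) + (-24)·C(i-1,4).
At i = 10: i-1 = 9, so t_{10} = 9 + 351 + 792 - 2520 - 3024 = -4392.

-4392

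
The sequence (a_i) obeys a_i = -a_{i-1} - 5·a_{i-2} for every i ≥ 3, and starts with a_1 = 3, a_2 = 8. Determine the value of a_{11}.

-4628

Applying the relation repeatedly:
a_3 = -23; a_4 = -17; a_5 = 132; a_6 = -47; a_7 = -613; a_8 = 848; a_9 = 2217; a_{10} = -6457; a_{11} = -4628.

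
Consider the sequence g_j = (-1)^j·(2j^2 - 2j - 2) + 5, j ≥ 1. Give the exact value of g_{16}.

(-1)^16 = 1; 2j^2 - 2j - 2 at j=16 is 478; so g_{16} = 483.

483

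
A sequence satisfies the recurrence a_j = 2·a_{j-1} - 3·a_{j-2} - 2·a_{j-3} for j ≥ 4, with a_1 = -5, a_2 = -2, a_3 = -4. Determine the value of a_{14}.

Step forward from the initial values:
a_4 = 8  a_5 = 32  a_6 = 48  …  a_{11} = 1456  a_{12} = 4880  a_{13} = 6000  a_{14} = -5552.

-5552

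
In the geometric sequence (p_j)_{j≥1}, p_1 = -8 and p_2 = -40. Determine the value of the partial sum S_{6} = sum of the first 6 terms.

-31248

Common ratio r = 5.
p_j = (-8)·5^(j-1).
S = (-8)·(5^6 - 1)/(5 - 1) = (-8)·(15625 - 1)/(4) = -31248.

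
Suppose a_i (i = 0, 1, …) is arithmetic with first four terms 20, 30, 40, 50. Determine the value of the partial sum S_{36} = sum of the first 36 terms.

7020

Common difference d = 10.
a_i = 20 + (i - 0)·10.
a_{35} = 370; S = 36·(20 + 370)/2 = 7020.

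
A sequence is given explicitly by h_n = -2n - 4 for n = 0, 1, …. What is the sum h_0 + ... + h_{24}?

-700

Over n = 0..24: Σn = 300.
Total = (-2)·300 + (-4)·25 = -700.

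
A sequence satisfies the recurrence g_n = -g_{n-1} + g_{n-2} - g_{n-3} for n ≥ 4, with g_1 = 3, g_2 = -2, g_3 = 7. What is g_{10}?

Applying the relation repeatedly:
g_4 = -12;  g_5 = 21;  g_6 = -40;  g_7 = 73;  g_8 = -134;  g_9 = 247;  g_{10} = -454.

-454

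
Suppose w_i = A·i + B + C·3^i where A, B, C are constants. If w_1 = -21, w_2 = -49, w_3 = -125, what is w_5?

Plug in i = 1, 2, 3: A + B + 3C = -21; 2A + B + 9C = -49; 3A + B + 27C = -125.
Subtracting the first from the second: A + 6C = -28.
Subtracting the second from the third: A + 18C = -76.
Solving: C = -4, A = -4, then B = -5.
So w_i = -4·i + (-5) + (-4)·3^i; at i=5 this is -997.

-997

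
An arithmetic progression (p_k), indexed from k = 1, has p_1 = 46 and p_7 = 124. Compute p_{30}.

Common difference d = (124 - 46) / (7 - 1) = 13.
p_k = 46 + (k - 1)·13.
p_{30} = 46 + 29·13 = 423.

423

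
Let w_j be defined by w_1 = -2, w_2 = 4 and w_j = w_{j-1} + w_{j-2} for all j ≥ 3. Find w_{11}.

152

Step forward from the initial values:
w_3 = 2  w_4 = 6  w_5 = 8  w_6 = 14  w_7 = 22  w_8 = 36  w_9 = 58  w_{10} = 94  w_{11} = 152.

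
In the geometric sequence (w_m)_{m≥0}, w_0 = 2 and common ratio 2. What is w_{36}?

137438953472

w_m = 2·2^(m-0).
w_{36} = 2·2^36 = 137438953472.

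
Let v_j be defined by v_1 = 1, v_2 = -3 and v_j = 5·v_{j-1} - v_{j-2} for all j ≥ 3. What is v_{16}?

-11272105757

Iterate the recurrence:
v_3 = -16; v_4 = -77; v_5 = -369; …; v_{13} = -102482159; v_{14} = -491021523; v_{15} = -2352625456; v_{16} = -11272105757.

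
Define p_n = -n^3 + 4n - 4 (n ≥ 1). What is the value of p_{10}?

-964

p_{10} = -1·10^3 + 4·10 - 4 = -964.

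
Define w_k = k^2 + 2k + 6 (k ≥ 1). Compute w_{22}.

w_{22} = 1·22^2 + 2·22 + 6 = 534.

534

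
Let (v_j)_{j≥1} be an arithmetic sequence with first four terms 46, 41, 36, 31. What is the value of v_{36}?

-129

Common difference d = -5.
v_j = 46 + (j - 1)·(-5).
v_{36} = 46 + 35·(-5) = -129.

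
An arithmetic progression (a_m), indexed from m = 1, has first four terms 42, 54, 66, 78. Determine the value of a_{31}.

Common difference d = 12.
a_m = 42 + (m - 1)·12.
a_{31} = 42 + 30·12 = 402.

402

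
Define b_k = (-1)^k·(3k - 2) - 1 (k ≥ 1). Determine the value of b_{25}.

(-1)^25 = -1; 3k - 2 at k=25 is 73; so b_{25} = -74.

-74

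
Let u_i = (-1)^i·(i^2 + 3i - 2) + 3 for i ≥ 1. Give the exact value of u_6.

(-1)^6 = 1; i^2 + 3i - 2 at i=6 is 52; so u_6 = 55.

55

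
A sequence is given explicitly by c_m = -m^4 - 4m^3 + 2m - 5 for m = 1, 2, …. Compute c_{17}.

c_{17} = -1·17^4 - 4·17^3 + 2·17 - 5 = -103144.

-103144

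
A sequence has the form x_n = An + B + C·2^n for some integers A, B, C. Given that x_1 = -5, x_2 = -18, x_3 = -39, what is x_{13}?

At n = 1, 2, 3: A + B + 2C = -5; 2A + B + 4C = -18; 3A + B + 8C = -39.
Subtracting the first from the second: A + 2C = -13.
Subtracting the second from the third: A + 4C = -21.
Solving: C = -4, A = -5, then B = 8.
Hence x_{13} = -5·13 + 8 + (-4)·8192 = -32825.

-32825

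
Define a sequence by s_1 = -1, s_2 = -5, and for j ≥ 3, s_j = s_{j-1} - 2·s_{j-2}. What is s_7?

-27

Iterate the recurrence:
s_3 = -3, s_4 = 7, s_5 = 13, s_6 = -1, s_7 = -27.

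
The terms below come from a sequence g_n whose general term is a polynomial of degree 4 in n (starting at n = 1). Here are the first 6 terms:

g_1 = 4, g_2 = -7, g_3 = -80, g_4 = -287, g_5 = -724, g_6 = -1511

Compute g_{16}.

1st diffs: -11, -73, -207, -437, -787.
2nd diffs: -62, -134, -230, -350.
3rd diffs: -72, -96, -120.
4th diffs: -24, -24 (constant).
Newton forward-difference form: g_n = 4 + (-11)·C(n-1,1) + (-62)·C(n-1,2) + (-72)·C(n-1,3) + (-24)·C(n-1,4).
At n = 16: n-1 = 15, so g_{16} = 4 - 165 - 6510 - 32760 - 32760 = -72191.

-72191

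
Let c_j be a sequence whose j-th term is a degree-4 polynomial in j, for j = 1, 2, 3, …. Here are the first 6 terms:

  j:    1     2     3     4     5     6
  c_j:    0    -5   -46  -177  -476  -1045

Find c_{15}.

1st diffs: -5, -41, -131, -299, -569.
2nd diffs: -36, -90, -168, -270.
3rd diffs: -54, -78, -102.
4th diffs: -24, -24 (constant).
Newton forward-difference form: c_j = (-5)·C(j-1,1) + (-36)·C(j-1,2) + (-54)·C(j-1,3) + (-24)·C(j-1,4).
At j = 15: j-1 = 14, so c_{15} = -70 - 3276 - 19656 - 24024 = -47026.

-47026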